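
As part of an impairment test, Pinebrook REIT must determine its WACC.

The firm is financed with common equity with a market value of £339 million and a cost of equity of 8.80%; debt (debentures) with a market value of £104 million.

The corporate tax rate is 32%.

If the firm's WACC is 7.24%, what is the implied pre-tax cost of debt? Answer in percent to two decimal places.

3.17%

Total capital V = 339 + 104 = 443.
Equity weight = 339/443 = 0.7652.
Debentures weight = 104/443 = 0.2348.
Equity contribution = 0.7652 × 8.8% = 6.7341%.
Remaining for debt = 7.24% − 6.7341% = 0.5059%.
Rd × (1 − 32%) × 0.2348 = 0.5059%  ⇒  Rd = 3.1691%.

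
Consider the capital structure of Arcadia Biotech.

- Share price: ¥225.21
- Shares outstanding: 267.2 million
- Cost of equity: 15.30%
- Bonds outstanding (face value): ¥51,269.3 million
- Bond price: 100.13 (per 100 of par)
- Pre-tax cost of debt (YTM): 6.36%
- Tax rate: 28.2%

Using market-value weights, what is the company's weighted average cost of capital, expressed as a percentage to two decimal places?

Market value of equity E = 225.21 × 267.2m = 60176.112m. Market value of debt D = 51269.3m × 100.13/100 = 51335.95009m.
Total capital V = 60176.112 + 51335.95009 = 111512.06209.
Equity: weight = 60176.112/111512.06209 = 0.5396; cost = 15.3%.
Bonds outstanding: weight = 51335.95009/111512.06209 = 0.4604; after-tax cost = 6.36% × (1 − 28.2%) = 4.5665%.
WACC = 0.5396 × 15.3000% + 0.4604 × 4.5665% = 10.3587%.

10.36%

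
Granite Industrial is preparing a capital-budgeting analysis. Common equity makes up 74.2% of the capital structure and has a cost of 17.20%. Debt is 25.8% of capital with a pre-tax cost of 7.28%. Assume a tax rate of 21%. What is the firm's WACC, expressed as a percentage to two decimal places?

After-tax cost of debt = 7.28% × (1 − 21%) = 5.7512%.
WACC = 0.742 × 17.2000% + 0.258 × 5.7512% = 14.2462%.

14.25%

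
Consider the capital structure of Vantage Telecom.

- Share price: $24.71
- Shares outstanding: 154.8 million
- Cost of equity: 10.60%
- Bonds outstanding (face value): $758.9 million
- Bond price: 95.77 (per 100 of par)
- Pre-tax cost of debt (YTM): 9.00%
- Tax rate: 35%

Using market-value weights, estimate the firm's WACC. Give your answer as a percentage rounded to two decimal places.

9.84%

Market value of equity E = 24.71 × 154.8m = 3825.108m. Market value of debt D = 758.9m × 95.77/100 = 726.79853m.
Total capital V = 3825.108 + 726.79853 = 4551.90653.
Equity: weight = 3825.108/4551.90653 = 0.8403; cost = 10.6%.
Bonds outstanding: weight = 726.79853/4551.90653 = 0.1597; after-tax cost = 9% × (1 − 35%) = 5.8500%.
WACC = 0.8403 × 10.6000% + 0.1597 × 5.8500% = 9.8416%.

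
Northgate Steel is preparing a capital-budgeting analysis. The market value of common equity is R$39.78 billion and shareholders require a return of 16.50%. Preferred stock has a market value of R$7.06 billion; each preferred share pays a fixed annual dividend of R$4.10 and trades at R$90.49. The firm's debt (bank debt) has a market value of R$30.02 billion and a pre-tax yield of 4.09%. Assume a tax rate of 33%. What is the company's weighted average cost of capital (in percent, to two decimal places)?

Cost of preferred: Rp = 4.1 / 90.49 = 4.5309%.
Total capital V = 39.78 + 7.06 + 30.02 = 76.86.
Equity: weight = 39.78/76.86 = 0.5176; cost = 16.5%.
Preferred: weight = 7.06/76.86 = 0.0919; cost = 4.5309%.
Bank debt: weight = 30.02/76.86 = 0.3906; after-tax cost = 4.09% × (1 − 33%) = 2.7403%.
WACC = 0.5176 × 16.5000% + 0.0919 × 4.5309% + 0.3906 × 2.7403% = 10.0263%.

10.03%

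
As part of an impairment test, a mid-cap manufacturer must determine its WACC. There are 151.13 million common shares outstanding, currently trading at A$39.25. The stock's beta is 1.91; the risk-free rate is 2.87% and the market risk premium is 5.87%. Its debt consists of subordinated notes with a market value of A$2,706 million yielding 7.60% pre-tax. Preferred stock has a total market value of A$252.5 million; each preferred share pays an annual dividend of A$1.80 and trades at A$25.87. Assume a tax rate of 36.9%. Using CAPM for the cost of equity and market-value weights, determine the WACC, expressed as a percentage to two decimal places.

Cost of equity via CAPM: Re = 2.87% + 1.91 × 5.87% = 14.0817%.
Cost of preferred: Rp = 1.8 / 25.87 = 6.9579%.
Market value of equity E = 39.25 × 151.13m = 5931.8525m.
Total capital V = 5931.8525 + 252.5 + 2706 = 8890.3525.
Equity: weight = 5931.8525/8890.3525 = 0.6672; cost = 14.0817%.
Preferred: weight = 252.5/8890.3525 = 0.0284; cost = 6.9579%.
Subordinated notes: weight = 2706/8890.3525 = 0.3044; after-tax cost = 7.6% × (1 − 36.9%) = 4.7956%.
WACC = 0.6672 × 14.0817% + 0.0284 × 6.9579% + 0.3044 × 4.7956% = 11.0529%.

11.05%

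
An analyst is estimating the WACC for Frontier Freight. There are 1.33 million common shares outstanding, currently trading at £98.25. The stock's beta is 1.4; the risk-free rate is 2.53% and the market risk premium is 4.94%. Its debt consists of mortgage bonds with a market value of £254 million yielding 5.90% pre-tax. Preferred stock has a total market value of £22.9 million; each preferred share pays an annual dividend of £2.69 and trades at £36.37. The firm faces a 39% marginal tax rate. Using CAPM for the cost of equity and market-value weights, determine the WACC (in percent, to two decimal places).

5.69%

Cost of equity via CAPM: Re = 2.53% + 1.4 × 4.94% = 9.4460%.
Cost of preferred: Rp = 2.69 / 36.37 = 7.3962%.
Market value of equity E = 98.25 × 1.33m = 130.6725m.
Total capital V = 130.6725 + 22.9 + 254 = 407.5725.
Equity: weight = 130.6725/407.5725 = 0.3206; cost = 9.446%.
Preferred: weight = 22.9/407.5725 = 0.0562; cost = 7.3962%.
Mortgage bonds: weight = 254/407.5725 = 0.6232; after-tax cost = 5.9% × (1 − 39%) = 3.5990%.
WACC = 0.3206 × 9.4460% + 0.0562 × 7.3962% + 0.6232 × 3.5990% = 5.6870%.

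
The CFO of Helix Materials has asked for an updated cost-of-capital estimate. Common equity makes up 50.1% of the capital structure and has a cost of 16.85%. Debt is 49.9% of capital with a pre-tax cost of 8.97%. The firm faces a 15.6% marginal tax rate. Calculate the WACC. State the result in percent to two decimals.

12.22%

After-tax cost of debt = 8.97% × (1 − 15.6%) = 7.5707%.
WACC = 0.501 × 16.8500% + 0.499 × 7.5707% = 12.2196%.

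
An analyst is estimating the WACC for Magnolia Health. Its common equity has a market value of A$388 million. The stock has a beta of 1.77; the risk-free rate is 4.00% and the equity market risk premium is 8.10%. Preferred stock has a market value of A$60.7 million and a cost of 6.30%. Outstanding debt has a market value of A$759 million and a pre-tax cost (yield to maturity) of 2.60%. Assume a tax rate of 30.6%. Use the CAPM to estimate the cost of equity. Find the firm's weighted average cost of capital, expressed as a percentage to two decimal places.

7.34%

Cost of equity via CAPM: Re = 4.0% + 1.77 × 8.1% = 18.3370%.
Total capital V = 388 + 60.7 + 759 = 1207.7.
Equity: weight = 388/1207.7 = 0.3213; cost = 18.337%.
Preferred: weight = 60.7/1207.7 = 0.0503; cost = 6.3%.
Debt: weight = 759/1207.7 = 0.6285; after-tax cost = 2.6% × (1 − 30.6%) = 1.8044%.
WACC = 0.3213 × 18.3370% + 0.0503 × 6.3000% + 0.6285 × 1.8044% = 7.3418%.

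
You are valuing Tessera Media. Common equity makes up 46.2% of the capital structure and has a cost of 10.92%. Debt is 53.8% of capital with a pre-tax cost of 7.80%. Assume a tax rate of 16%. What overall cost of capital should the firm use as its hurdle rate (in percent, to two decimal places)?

After-tax cost of debt = 7.8% × (1 − 16%) = 6.5520%.
WACC = 0.462 × 10.9200% + 0.538 × 6.5520% = 8.5700%.

8.57%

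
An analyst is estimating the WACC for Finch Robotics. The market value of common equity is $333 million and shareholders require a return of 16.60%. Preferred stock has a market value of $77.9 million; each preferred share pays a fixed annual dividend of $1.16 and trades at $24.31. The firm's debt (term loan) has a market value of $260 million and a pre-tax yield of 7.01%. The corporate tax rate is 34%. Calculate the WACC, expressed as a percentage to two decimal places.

Cost of preferred: Rp = 1.16 / 24.31 = 4.7717%.
Total capital V = 333 + 77.9 + 260 = 670.9.
Equity: weight = 333/670.9 = 0.4963; cost = 16.6%.
Preferred: weight = 77.9/670.9 = 0.1161; cost = 4.7717%.
Term loan: weight = 260/670.9 = 0.3875; after-tax cost = 7.01% × (1 − 34%) = 4.6266%.
WACC = 0.4963 × 16.6000% + 0.1161 × 4.7717% + 0.3875 × 4.6266% = 10.5864%.

10.59%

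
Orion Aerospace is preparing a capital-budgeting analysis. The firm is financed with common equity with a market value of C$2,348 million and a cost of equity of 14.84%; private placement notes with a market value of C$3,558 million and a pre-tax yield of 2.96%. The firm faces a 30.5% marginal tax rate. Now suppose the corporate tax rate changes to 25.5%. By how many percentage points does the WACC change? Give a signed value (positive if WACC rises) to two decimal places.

Current WACC:
Total capital V = 2348 + 3558 = 5906.
Equity: weight = 2348/5906 = 0.3976; cost = 14.84%.
Private placement notes: weight = 3558/5906 = 0.6024; after-tax cost = 2.96% × (1 − 30.5%) = 2.0572%.
WACC = 0.3976 × 14.8400% + 0.6024 × 2.0572% = 7.1392%.
After the change:
Total capital V = 2348 + 3558 = 5906.
Equity: weight = 2348/5906 = 0.3976; cost = 14.84%.
Private placement notes: weight = 3558/5906 = 0.6024; after-tax cost = 2.96% × (1 − 25.5%) = 2.2052%.
WACC = 0.3976 × 14.8400% + 0.6024 × 2.2052% = 7.2283%.
Change in WACC = 7.2283% − 7.1392% = 0.0892 pp.

+0.09 pp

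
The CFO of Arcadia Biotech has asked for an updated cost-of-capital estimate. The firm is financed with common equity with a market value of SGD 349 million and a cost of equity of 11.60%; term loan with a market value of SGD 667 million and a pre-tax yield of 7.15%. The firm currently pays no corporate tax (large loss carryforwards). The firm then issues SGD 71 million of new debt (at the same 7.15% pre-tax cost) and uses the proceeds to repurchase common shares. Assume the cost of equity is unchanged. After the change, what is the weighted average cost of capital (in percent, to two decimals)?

After the change:
Total capital V = 278 + 738 = 1016.
Equity: weight = 278/1016 = 0.2736; cost = 11.6%.
Term loan: weight = 738/1016 = 0.7264; after-tax cost = 7.15% × (1 − 0%) = 7.1500%.
WACC = 0.2736 × 11.6000% + 0.7264 × 7.1500% = 8.3676%.

8.37%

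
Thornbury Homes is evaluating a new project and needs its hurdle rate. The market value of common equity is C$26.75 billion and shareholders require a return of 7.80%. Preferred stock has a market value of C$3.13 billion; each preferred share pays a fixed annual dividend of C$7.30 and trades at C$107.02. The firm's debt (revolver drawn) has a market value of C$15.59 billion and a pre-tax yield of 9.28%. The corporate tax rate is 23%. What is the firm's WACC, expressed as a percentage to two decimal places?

7.51%

Cost of preferred: Rp = 7.3 / 107.02 = 6.8212%.
Total capital V = 26.75 + 3.13 + 15.59 = 45.47.
Equity: weight = 26.75/45.47 = 0.5883; cost = 7.8%.
Preferred: weight = 3.13/45.47 = 0.0688; cost = 6.8212%.
Revolver drawn: weight = 15.59/45.47 = 0.3429; after-tax cost = 9.28% × (1 − 23%) = 7.1456%.
WACC = 0.5883 × 7.8000% + 0.0688 × 6.8212% + 0.3429 × 7.1456% = 7.5083%.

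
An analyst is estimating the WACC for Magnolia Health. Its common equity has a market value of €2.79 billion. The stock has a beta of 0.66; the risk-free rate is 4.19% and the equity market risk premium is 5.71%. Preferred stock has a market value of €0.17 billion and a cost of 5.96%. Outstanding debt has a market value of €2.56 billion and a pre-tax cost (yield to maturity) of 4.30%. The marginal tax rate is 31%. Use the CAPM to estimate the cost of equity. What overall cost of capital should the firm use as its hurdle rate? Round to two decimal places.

Cost of equity via CAPM: Re = 4.19% + 0.66 × 5.71% = 7.9586%.
Total capital V = 2.79 + 0.17 + 2.56 = 5.52.
Equity: weight = 2.79/5.52 = 0.5054; cost = 7.9586%.
Preferred: weight = 0.17/5.52 = 0.0308; cost = 5.96%.
Debt: weight = 2.56/5.52 = 0.4638; after-tax cost = 4.3% × (1 − 31%) = 2.9670%.
WACC = 0.5054 × 7.9586% + 0.0308 × 5.9600% + 0.4638 × 2.9670% = 5.5821%.

5.58%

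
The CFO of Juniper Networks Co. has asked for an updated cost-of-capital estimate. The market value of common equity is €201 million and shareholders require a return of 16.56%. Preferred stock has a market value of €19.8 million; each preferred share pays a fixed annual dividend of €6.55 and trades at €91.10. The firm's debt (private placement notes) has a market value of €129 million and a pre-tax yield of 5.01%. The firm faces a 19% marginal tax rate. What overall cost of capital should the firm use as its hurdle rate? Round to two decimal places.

11.42%

Cost of preferred: Rp = 6.55 / 91.1 = 7.1899%.
Total capital V = 201 + 19.8 + 129 = 349.8.
Equity: weight = 201/349.8 = 0.5746; cost = 16.56%.
Preferred: weight = 19.8/349.8 = 0.0566; cost = 7.1899%.
Private placement notes: weight = 129/349.8 = 0.3688; after-tax cost = 5.01% × (1 − 19%) = 4.0581%.
WACC = 0.5746 × 16.5600% + 0.0566 × 7.1899% + 0.3688 × 4.0581% = 11.4191%.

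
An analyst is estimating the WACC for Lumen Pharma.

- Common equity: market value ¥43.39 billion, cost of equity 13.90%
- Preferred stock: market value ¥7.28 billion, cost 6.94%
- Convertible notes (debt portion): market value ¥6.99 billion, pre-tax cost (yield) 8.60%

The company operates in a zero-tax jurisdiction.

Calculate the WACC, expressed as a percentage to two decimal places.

Total capital V = 43.39 + 7.28 + 6.99 = 57.66.
Equity: weight = 43.39/57.66 = 0.7525; cost = 13.9%.
Preferred: weight = 7.28/57.66 = 0.1263; cost = 6.94%.
Convertible notes (debt portion): weight = 6.99/57.66 = 0.1212; after-tax cost = 8.6% × (1 − 0%) = 8.6000%.
WACC = 0.7525 × 13.9000% + 0.1263 × 6.9400% + 0.1212 × 8.6000% = 12.3787%.

12.38%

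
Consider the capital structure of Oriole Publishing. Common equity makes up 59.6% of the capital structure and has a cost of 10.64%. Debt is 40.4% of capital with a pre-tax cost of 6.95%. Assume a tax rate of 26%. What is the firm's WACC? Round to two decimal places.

After-tax cost of debt = 6.95% × (1 − 26%) = 5.1430%.
WACC = 0.596 × 10.6400% + 0.404 × 5.1430% = 8.4192%.

8.42%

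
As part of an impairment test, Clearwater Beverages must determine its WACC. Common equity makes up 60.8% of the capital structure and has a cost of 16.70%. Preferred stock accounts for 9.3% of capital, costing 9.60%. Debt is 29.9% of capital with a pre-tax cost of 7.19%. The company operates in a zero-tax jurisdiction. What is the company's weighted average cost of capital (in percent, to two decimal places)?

After-tax cost of debt = 7.19% × (1 − 0%) = 7.1900%.
WACC = 0.608 × 16.7000% + 0.093 × 9.6000% + 0.299 × 7.1900% = 13.1962%.

13.20%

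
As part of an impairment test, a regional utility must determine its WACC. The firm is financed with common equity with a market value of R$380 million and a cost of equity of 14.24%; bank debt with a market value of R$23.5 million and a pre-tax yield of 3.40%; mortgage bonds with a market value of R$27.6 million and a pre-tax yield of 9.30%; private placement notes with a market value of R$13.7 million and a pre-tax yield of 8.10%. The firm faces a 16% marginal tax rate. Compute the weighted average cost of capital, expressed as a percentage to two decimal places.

13.01%

Total capital V = 380 + 23.5 + 27.6 + 13.7 = 444.8.
Equity: weight = 380/444.8 = 0.8543; cost = 14.24%.
Bank debt: weight = 23.5/444.8 = 0.0528; after-tax cost = 3.4% × (1 − 16%) = 2.8560%.
Mortgage bonds: weight = 27.6/444.8 = 0.0621; after-tax cost = 9.3% × (1 − 16%) = 7.8120%.
Private placement notes: weight = 13.7/444.8 = 0.0308; after-tax cost = 8.1% × (1 − 16%) = 6.8040%.
WACC = 0.8543 × 14.2400% + 0.0528 × 2.8560% + 0.0621 × 7.8120% + 0.0308 × 6.8040% = 13.0107%.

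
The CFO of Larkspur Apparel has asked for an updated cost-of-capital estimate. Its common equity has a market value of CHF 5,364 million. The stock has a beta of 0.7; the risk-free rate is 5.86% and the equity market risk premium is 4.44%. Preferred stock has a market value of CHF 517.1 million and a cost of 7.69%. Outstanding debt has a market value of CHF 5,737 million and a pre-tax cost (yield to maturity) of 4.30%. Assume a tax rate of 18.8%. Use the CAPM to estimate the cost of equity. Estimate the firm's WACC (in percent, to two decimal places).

Cost of equity via CAPM: Re = 5.86% + 0.7 × 4.44% = 8.9680%.
Total capital V = 5364 + 517.1 + 5737 = 11618.1.
Equity: weight = 5364/11618.1 = 0.4617; cost = 8.968%.
Preferred: weight = 517.1/11618.1 = 0.0445; cost = 7.69%.
Debt: weight = 5737/11618.1 = 0.4938; after-tax cost = 4.3% × (1 − 18.8%) = 3.4916%.
WACC = 0.4617 × 8.9680% + 0.0445 × 7.6900% + 0.4938 × 3.4916% = 6.2069%.

6.21%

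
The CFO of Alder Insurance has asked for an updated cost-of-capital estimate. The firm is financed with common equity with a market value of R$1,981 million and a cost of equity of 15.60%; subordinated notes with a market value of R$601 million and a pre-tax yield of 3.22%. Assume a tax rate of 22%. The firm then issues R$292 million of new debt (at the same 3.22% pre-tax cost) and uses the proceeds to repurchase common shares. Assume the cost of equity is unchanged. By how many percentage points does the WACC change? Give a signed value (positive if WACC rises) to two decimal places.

Current WACC:
Total capital V = 1981 + 601 = 2582.
Equity: weight = 1981/2582 = 0.7672; cost = 15.6%.
Subordinated notes: weight = 601/2582 = 0.2328; after-tax cost = 3.22% × (1 − 22%) = 2.5116%.
WACC = 0.7672 × 15.6000% + 0.2328 × 2.5116% = 12.5535%.
After the change:
Total capital V = 1689 + 893 = 2582.
Equity: weight = 1689/2582 = 0.6541; cost = 15.6%.
Subordinated notes: weight = 893/2582 = 0.3459; after-tax cost = 3.22% × (1 − 22%) = 2.5116%.
WACC = 0.6541 × 15.6000% + 0.3459 × 2.5116% = 11.0733%.
Change in WACC = 11.0733% − 12.5535% = -1.4802 pp.

-1.48 pp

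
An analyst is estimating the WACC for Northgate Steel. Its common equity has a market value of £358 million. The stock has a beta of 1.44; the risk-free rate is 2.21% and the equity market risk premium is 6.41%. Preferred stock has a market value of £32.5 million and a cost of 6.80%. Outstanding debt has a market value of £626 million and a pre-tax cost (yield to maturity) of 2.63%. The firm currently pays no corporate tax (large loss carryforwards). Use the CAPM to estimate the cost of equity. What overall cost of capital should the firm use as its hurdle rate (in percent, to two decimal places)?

Cost of equity via CAPM: Re = 2.21% + 1.44 × 6.41% = 11.4404%.
Total capital V = 358 + 32.5 + 626 = 1016.5.
Equity: weight = 358/1016.5 = 0.3522; cost = 11.4404%.
Preferred: weight = 32.5/1016.5 = 0.0320; cost = 6.8%.
Debt: weight = 626/1016.5 = 0.6158; after-tax cost = 2.63% × (1 − 0%) = 2.6300%.
WACC = 0.3522 × 11.4404% + 0.0320 × 6.8000% + 0.6158 × 2.6300% = 5.8663%.

5.87%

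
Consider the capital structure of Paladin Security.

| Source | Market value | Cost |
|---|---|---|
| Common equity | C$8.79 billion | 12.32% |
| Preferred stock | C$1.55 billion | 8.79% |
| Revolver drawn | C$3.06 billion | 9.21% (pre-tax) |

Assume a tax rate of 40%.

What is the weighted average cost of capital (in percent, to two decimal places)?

10.36%

Total capital V = 8.79 + 1.55 + 3.06 = 13.4.
Equity: weight = 8.79/13.4 = 0.6560; cost = 12.32%.
Preferred: weight = 1.55/13.4 = 0.1157; cost = 8.79%.
Revolver drawn: weight = 3.06/13.4 = 0.2284; after-tax cost = 9.21% × (1 − 40%) = 5.5260%.
WACC = 0.6560 × 12.3200% + 0.1157 × 8.7900% + 0.2284 × 5.5260% = 10.3602%.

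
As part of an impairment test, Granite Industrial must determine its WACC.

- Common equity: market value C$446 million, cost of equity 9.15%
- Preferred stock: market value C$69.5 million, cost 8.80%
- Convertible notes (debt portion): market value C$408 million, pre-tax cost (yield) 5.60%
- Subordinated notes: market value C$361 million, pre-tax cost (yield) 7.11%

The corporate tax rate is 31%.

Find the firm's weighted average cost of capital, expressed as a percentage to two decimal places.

Total capital V = 446 + 69.5 + 408 + 361 = 1284.5.
Equity: weight = 446/1284.5 = 0.3472; cost = 9.15%.
Preferred: weight = 69.5/1284.5 = 0.0541; cost = 8.8%.
Convertible notes (debt portion): weight = 408/1284.5 = 0.3176; after-tax cost = 5.6% × (1 − 31%) = 3.8640%.
Subordinated notes: weight = 361/1284.5 = 0.2810; after-tax cost = 7.11% × (1 − 31%) = 4.9059%.
WACC = 0.3472 × 9.1500% + 0.0541 × 8.8000% + 0.3176 × 3.8640% + 0.2810 × 4.9059% = 6.2593%.

6.26%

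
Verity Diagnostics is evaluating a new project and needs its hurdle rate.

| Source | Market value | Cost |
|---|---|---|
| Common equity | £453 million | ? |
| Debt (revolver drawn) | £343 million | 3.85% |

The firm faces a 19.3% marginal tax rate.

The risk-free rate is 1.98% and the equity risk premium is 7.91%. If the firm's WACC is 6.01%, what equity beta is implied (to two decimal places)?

0.79

Total capital V = 453 + 343 = 796.
Equity weight = 453/796 = 0.5691.
Revolver drawn weight = 343/796 = 0.4309.
Debt contribution = 0.4309 × 3.85% × (1 − 19.3%) = 1.3388%.
Required equity contribution = 6.01% − 1.3388% = 4.6712%  ⇒  Re = 8.2081%.
CAPM: 8.2081% = 1.98% + β × 7.91%  ⇒  β = 0.7874.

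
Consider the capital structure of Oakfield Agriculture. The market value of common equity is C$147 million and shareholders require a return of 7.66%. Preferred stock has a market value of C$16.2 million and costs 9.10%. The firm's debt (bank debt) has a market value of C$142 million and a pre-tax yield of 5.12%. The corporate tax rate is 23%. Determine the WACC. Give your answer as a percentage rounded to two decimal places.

Total capital V = 147 + 16.2 + 142 = 305.2.
Equity: weight = 147/305.2 = 0.4817; cost = 7.66%.
Preferred: weight = 16.2/305.2 = 0.0531; cost = 9.1%.
Bank debt: weight = 142/305.2 = 0.4653; after-tax cost = 5.12% × (1 − 23%) = 3.9424%.
WACC = 0.4817 × 7.6600% + 0.0531 × 9.1000% + 0.4653 × 3.9424% = 6.0068%.

6.01%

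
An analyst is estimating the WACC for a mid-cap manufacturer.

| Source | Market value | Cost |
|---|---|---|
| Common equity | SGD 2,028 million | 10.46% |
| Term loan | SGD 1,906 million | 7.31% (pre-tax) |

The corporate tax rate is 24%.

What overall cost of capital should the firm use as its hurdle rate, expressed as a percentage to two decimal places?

8.08%

Total capital V = 2028 + 1906 = 3934.
Equity: weight = 2028/3934 = 0.5155; cost = 10.46%.
Term loan: weight = 1906/3934 = 0.4845; after-tax cost = 7.31% × (1 − 24%) = 5.5556%.
WACC = 0.5155 × 10.4600% + 0.4845 × 5.5556% = 8.0838%.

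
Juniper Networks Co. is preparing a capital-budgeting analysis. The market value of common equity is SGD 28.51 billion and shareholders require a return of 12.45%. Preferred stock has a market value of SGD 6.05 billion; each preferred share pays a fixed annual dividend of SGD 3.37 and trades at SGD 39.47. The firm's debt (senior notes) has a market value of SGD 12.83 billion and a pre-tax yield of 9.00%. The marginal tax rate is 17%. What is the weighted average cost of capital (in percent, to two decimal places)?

10.60%

Cost of preferred: Rp = 3.37 / 39.47 = 8.5381%.
Total capital V = 28.51 + 6.05 + 12.83 = 47.39.
Equity: weight = 28.51/47.39 = 0.6016; cost = 12.45%.
Preferred: weight = 6.05/47.39 = 0.1277; cost = 8.5381%.
Senior notes: weight = 12.83/47.39 = 0.2707; after-tax cost = 9% × (1 − 17%) = 7.4700%.
WACC = 0.6016 × 12.4500% + 0.1277 × 8.5381% + 0.2707 × 7.4700% = 10.6023%.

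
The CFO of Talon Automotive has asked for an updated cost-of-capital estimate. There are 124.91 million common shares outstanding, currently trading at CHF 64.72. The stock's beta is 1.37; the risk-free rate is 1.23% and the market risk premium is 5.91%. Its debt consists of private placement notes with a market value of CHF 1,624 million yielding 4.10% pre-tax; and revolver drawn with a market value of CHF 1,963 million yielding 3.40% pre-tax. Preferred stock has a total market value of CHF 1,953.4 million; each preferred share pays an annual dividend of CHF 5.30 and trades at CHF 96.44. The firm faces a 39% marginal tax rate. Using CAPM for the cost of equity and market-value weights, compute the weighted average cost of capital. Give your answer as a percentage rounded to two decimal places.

6.92%

Cost of equity via CAPM: Re = 1.23% + 1.37 × 5.91% = 9.3267%.
Cost of preferred: Rp = 5.3 / 96.44 = 5.4956%.
Market value of equity E = 64.72 × 124.91m = 8084.1752m.
Total capital V = 8084.1752 + 1953.4 + 1624 + 1963 = 13624.5752.
Equity: weight = 8084.1752/13624.5752 = 0.5934; cost = 9.3267%.
Preferred: weight = 1953.4/13624.5752 = 0.1434; cost = 5.4956%.
Private placement notes: weight = 1624/13624.5752 = 0.1192; after-tax cost = 4.1% × (1 − 39%) = 2.5010%.
Revolver drawn: weight = 1963/13624.5752 = 0.1441; after-tax cost = 3.4% × (1 − 39%) = 2.0740%.
WACC = 0.5934 × 9.3267% + 0.1434 × 5.4956% + 0.1192 × 2.5010% + 0.1441 × 2.0740% = 6.9189%.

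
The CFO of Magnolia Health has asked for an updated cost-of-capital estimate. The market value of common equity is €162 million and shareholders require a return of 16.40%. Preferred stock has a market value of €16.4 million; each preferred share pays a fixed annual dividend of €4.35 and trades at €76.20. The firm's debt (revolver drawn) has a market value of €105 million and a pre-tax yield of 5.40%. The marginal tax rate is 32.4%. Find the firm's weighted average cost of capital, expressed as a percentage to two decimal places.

Cost of preferred: Rp = 4.35 / 76.2 = 5.7087%.
Total capital V = 162 + 16.4 + 105 = 283.4.
Equity: weight = 162/283.4 = 0.5716; cost = 16.4%.
Preferred: weight = 16.4/283.4 = 0.0579; cost = 5.7087%.
Revolver drawn: weight = 105/283.4 = 0.3705; after-tax cost = 5.4% × (1 − 32.4%) = 3.6504%.
WACC = 0.5716 × 16.4000% + 0.0579 × 5.7087% + 0.3705 × 3.6504% = 11.0576%.

11.06%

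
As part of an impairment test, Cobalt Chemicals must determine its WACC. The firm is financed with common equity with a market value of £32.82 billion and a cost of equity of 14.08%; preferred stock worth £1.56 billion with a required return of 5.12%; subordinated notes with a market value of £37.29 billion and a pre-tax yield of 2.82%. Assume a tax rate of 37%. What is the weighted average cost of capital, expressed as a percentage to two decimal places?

7.48%

Total capital V = 32.82 + 1.56 + 37.29 = 71.67.
Equity: weight = 32.82/71.67 = 0.4579; cost = 14.08%.
Preferred: weight = 1.56/71.67 = 0.0218; cost = 5.12%.
Subordinated notes: weight = 37.29/71.67 = 0.5203; after-tax cost = 2.82% × (1 − 37%) = 1.7766%.
WACC = 0.4579 × 14.0800% + 0.0218 × 5.1200% + 0.5203 × 1.7766% = 7.4835%.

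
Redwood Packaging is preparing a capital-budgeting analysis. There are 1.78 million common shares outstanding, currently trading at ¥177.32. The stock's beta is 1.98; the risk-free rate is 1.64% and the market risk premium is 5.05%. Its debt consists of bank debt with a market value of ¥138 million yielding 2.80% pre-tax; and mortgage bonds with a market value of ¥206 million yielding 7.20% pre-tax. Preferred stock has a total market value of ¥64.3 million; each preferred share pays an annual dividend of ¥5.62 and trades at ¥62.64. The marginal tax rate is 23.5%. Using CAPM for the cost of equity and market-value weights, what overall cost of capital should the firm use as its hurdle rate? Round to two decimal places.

7.85%

Cost of equity via CAPM: Re = 1.64% + 1.98 × 5.05% = 11.6390%.
Cost of preferred: Rp = 5.62 / 62.64 = 8.9719%.
Market value of equity E = 177.32 × 1.78m = 315.6296m.
Total capital V = 315.6296 + 64.3 + 138 + 206 = 723.9296.
Equity: weight = 315.6296/723.9296 = 0.4360; cost = 11.639%.
Preferred: weight = 64.3/723.9296 = 0.0888; cost = 8.9719%.
Bank debt: weight = 138/723.9296 = 0.1906; after-tax cost = 2.8% × (1 − 23.5%) = 2.1420%.
Mortgage bonds: weight = 206/723.9296 = 0.2846; after-tax cost = 7.2% × (1 − 23.5%) = 5.5080%.
WACC = 0.4360 × 11.6390% + 0.0888 × 8.9719% + 0.1906 × 2.1420% + 0.2846 × 5.5080% = 7.8471%.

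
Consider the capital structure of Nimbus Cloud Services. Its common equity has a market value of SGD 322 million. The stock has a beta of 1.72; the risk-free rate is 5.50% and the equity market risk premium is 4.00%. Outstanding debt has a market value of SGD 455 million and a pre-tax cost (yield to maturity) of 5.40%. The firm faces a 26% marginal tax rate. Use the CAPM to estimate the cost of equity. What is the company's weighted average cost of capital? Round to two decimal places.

7.47%

Cost of equity via CAPM: Re = 5.5% + 1.72 × 4.0% = 12.3800%.
Total capital V = 322 + 455 = 777.
Equity: weight = 322/777 = 0.4144; cost = 12.38%.
Debt: weight = 455/777 = 0.5856; after-tax cost = 5.4% × (1 − 26%) = 3.9960%.
WACC = 0.4144 × 12.3800% + 0.5856 × 3.9960% = 7.4705%.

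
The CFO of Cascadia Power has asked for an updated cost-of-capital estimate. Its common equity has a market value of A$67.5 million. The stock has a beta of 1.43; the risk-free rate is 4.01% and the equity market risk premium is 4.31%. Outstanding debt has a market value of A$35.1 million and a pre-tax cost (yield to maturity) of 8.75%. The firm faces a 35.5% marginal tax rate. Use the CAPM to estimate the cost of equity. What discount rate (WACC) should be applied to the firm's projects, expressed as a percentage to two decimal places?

8.62%

Cost of equity via CAPM: Re = 4.01% + 1.43 × 4.31% = 10.1733%.
Total capital V = 67.5 + 35.1 = 102.6.
Equity: weight = 67.5/102.6 = 0.6579; cost = 10.1733%.
Debt: weight = 35.1/102.6 = 0.3421; after-tax cost = 8.75% × (1 − 35.5%) = 5.6437%.
WACC = 0.6579 × 10.1733% + 0.3421 × 5.6437% = 8.6237%.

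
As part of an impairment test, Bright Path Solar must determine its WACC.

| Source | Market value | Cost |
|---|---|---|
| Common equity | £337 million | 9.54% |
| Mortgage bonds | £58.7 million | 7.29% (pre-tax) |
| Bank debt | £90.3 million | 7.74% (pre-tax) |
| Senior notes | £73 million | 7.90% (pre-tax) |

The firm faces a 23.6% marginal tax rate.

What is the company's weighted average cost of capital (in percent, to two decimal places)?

8.08%

Total capital V = 337 + 58.7 + 90.3 + 73 = 559.
Equity: weight = 337/559 = 0.6029; cost = 9.54%.
Mortgage bonds: weight = 58.7/559 = 0.1050; after-tax cost = 7.29% × (1 − 23.6%) = 5.5696%.
Bank debt: weight = 90.3/559 = 0.1615; after-tax cost = 7.74% × (1 − 23.6%) = 5.9134%.
Senior notes: weight = 73/559 = 0.1306; after-tax cost = 7.9% × (1 − 23.6%) = 6.0356%.
WACC = 0.6029 × 9.5400% + 0.1050 × 5.5696% + 0.1615 × 5.9134% + 0.1306 × 6.0356% = 8.0796%.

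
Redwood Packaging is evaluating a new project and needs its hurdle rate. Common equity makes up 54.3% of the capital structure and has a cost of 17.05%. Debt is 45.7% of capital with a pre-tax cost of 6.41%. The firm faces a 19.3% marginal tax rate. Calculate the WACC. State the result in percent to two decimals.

After-tax cost of debt = 6.41% × (1 − 19.3%) = 5.1729%.
WACC = 0.543 × 17.0500% + 0.457 × 5.1729% = 11.6222%.

11.62%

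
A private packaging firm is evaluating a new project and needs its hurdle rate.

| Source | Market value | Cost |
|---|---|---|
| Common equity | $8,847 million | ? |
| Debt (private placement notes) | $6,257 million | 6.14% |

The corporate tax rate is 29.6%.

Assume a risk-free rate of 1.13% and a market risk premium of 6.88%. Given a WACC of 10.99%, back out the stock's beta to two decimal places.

Total capital V = 8847 + 6257 = 15104.
Equity weight = 8847/15104 = 0.5857.
Private placement notes weight = 6257/15104 = 0.4143.
Debt contribution = 0.4143 × 6.14% × (1 − 29.6%) = 1.7907%.
Required equity contribution = 10.99% − 1.7907% = 9.1993%  ⇒  Re = 15.7055%.
CAPM: 15.7055% = 1.13% + β × 6.88%  ⇒  β = 2.1185.

2.12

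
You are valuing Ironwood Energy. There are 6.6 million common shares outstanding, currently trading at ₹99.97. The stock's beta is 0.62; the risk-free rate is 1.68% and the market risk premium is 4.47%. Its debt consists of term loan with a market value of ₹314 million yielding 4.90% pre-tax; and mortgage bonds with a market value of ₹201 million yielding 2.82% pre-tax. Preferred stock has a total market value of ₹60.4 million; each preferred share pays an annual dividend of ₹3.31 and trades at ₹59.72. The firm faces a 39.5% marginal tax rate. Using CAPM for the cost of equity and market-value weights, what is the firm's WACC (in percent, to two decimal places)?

Cost of equity via CAPM: Re = 1.68% + 0.62 × 4.47% = 4.4514%.
Cost of preferred: Rp = 3.31 / 59.72 = 5.5425%.
Market value of equity E = 99.97 × 6.6m = 659.802m.
Total capital V = 659.802 + 60.4 + 314 + 201 = 1235.202.
Equity: weight = 659.802/1235.202 = 0.5342; cost = 4.4514%.
Preferred: weight = 60.4/1235.202 = 0.0489; cost = 5.5425%.
Term loan: weight = 314/1235.202 = 0.2542; after-tax cost = 4.9% × (1 − 39.5%) = 2.9645%.
Mortgage bonds: weight = 201/1235.202 = 0.1627; after-tax cost = 2.82% × (1 − 39.5%) = 1.7061%.
WACC = 0.5342 × 4.4514% + 0.0489 × 5.5425% + 0.2542 × 2.9645% + 0.1627 × 1.7061% = 3.6800%.

3.68%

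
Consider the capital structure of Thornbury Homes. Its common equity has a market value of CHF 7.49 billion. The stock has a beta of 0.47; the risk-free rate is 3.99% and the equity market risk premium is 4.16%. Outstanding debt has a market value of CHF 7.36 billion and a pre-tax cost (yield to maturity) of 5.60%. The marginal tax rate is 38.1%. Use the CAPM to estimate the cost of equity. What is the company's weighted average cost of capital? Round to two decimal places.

4.72%

Cost of equity via CAPM: Re = 3.99% + 0.47 × 4.16% = 5.9452%.
Total capital V = 7.49 + 7.36 = 14.85.
Equity: weight = 7.49/14.85 = 0.5044; cost = 5.9452%.
Debt: weight = 7.36/14.85 = 0.4956; after-tax cost = 5.6% × (1 − 38.1%) = 3.4664%.
WACC = 0.5044 × 5.9452% + 0.4956 × 3.4664% = 4.7166%.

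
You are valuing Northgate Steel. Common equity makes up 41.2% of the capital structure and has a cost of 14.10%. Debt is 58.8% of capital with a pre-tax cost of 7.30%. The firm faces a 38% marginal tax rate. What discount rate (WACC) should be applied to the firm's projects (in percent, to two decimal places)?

8.47%

After-tax cost of debt = 7.3% × (1 − 38%) = 4.5260%.
WACC = 0.412 × 14.1000% + 0.588 × 4.5260% = 8.4705%.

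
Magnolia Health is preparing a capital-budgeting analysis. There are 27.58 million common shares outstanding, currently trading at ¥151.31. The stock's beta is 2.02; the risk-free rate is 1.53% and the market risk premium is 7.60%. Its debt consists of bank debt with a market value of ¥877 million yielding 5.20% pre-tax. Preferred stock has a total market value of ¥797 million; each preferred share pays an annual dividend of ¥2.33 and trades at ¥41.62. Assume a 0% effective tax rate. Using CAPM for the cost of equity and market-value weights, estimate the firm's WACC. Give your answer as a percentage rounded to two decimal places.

13.59%

Cost of equity via CAPM: Re = 1.53% + 2.02 × 7.6% = 16.8820%.
Cost of preferred: Rp = 2.33 / 41.62 = 5.5983%.
Market value of equity E = 151.31 × 27.58m = 4173.1298m.
Total capital V = 4173.1298 + 797 + 877 = 5847.1298.
Equity: weight = 4173.1298/5847.1298 = 0.7137; cost = 16.882%.
Preferred: weight = 797/5847.1298 = 0.1363; cost = 5.5983%.
Bank debt: weight = 877/5847.1298 = 0.1500; after-tax cost = 5.2% × (1 − 0%) = 5.2000%.
WACC = 0.7137 × 16.8820% + 0.1363 × 5.5983% + 0.1500 × 5.2000% = 13.5918%.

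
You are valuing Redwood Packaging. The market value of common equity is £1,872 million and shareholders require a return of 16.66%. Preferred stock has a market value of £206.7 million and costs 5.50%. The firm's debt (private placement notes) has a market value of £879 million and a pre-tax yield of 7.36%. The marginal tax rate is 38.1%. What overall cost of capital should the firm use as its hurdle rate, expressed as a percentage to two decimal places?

12.28%

Total capital V = 1872 + 206.7 + 879 = 2957.7.
Equity: weight = 1872/2957.7 = 0.6329; cost = 16.66%.
Preferred: weight = 206.7/2957.7 = 0.0699; cost = 5.5%.
Private placement notes: weight = 879/2957.7 = 0.2972; after-tax cost = 7.36% × (1 − 38.1%) = 4.5558%.
WACC = 0.6329 × 16.6600% + 0.0699 × 5.5000% + 0.2972 × 4.5558% = 12.2828%.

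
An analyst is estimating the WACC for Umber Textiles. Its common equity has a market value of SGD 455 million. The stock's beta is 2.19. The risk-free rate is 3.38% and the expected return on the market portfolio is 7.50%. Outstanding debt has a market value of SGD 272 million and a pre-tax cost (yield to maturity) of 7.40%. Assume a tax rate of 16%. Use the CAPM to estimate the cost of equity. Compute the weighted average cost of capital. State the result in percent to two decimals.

Market risk premium = 7.5% − 3.38% = 4.12%.
Cost of equity via CAPM: Re = 3.38% + 2.19 × 4.12% = 12.4028%.
Total capital V = 455 + 272 = 727.
Equity: weight = 455/727 = 0.6259; cost = 12.4028%.
Debt: weight = 272/727 = 0.3741; after-tax cost = 7.4% × (1 − 16%) = 6.2160%.
WACC = 0.6259 × 12.4028% + 0.3741 × 6.2160% = 10.0881%.

10.09%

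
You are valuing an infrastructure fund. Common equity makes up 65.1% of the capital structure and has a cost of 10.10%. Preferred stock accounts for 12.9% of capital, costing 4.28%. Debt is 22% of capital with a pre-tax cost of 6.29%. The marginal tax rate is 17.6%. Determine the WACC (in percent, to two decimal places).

8.27%

After-tax cost of debt = 6.29% × (1 − 17.6%) = 5.1830%.
WACC = 0.651 × 10.1000% + 0.129 × 4.2800% + 0.220 × 5.1830% = 8.2675%.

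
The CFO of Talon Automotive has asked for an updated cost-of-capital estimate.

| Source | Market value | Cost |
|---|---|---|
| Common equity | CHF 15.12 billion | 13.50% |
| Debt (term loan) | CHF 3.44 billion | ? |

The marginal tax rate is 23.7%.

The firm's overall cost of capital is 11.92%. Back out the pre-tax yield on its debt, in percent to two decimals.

Total capital V = 15.12 + 3.44 = 18.56.
Equity weight = 15.12/18.56 = 0.8147.
Term loan weight = 3.44/18.56 = 0.1853.
Equity contribution = 0.8147 × 13.5% = 10.9978%.
Remaining for debt = 11.92% − 10.9978% = 0.9222%.
Rd × (1 − 23.7%) × 0.1853 = 0.9222%  ⇒  Rd = 6.5208%.

6.52%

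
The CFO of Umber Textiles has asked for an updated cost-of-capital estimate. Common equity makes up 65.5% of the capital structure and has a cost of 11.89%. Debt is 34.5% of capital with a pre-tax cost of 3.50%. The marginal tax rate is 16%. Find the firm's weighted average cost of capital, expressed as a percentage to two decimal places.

After-tax cost of debt = 3.5% × (1 − 16%) = 2.9400%.
WACC = 0.655 × 11.8900% + 0.345 × 2.9400% = 8.8023%.

8.80%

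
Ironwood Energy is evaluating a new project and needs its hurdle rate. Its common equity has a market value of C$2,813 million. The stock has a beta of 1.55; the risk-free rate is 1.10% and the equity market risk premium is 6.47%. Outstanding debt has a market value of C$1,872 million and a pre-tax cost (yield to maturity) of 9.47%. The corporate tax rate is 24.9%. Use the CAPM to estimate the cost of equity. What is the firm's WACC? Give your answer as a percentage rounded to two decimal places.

Cost of equity via CAPM: Re = 1.1% + 1.55 × 6.47% = 11.1285%.
Total capital V = 2813 + 1872 = 4685.
Equity: weight = 2813/4685 = 0.6004; cost = 11.1285%.
Debt: weight = 1872/4685 = 0.3996; after-tax cost = 9.47% × (1 − 24.9%) = 7.1120%.
WACC = 0.6004 × 11.1285% + 0.3996 × 7.1120% = 9.5236%.

9.52%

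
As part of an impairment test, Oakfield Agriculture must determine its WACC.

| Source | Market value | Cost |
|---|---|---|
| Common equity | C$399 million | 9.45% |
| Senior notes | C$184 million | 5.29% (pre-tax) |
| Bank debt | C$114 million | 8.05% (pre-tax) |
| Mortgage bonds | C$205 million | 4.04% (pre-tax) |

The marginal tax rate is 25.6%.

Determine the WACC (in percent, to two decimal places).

6.42%

Total capital V = 399 + 184 + 114 + 205 = 902.
Equity: weight = 399/902 = 0.4424; cost = 9.45%.
Senior notes: weight = 184/902 = 0.2040; after-tax cost = 5.29% × (1 − 25.6%) = 3.9358%.
Bank debt: weight = 114/902 = 0.1264; after-tax cost = 8.05% × (1 − 25.6%) = 5.9892%.
Mortgage bonds: weight = 205/902 = 0.2273; after-tax cost = 4.04% × (1 − 25.6%) = 3.0058%.
WACC = 0.4424 × 9.4500% + 0.2040 × 3.9358% + 0.1264 × 5.9892% + 0.2273 × 3.0058% = 6.4231%.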